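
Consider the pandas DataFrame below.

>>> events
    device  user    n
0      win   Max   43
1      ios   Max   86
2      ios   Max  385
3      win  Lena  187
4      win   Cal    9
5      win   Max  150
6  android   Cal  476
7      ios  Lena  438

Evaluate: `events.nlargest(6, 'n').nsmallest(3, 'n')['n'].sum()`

423

take 6 rows with largest n:
    device  user    n
6  android   Cal  476
7      ios  Lena  438
2      ios   Max  385
3      win  Lena  187
5      win   Max  150
1      ios   Max   86
take 3 rows with smallest n:
  device  user    n
1    ios   Max   86
5    win   Max  150
3    win  Lena  187
Then the sum of column 'n': 423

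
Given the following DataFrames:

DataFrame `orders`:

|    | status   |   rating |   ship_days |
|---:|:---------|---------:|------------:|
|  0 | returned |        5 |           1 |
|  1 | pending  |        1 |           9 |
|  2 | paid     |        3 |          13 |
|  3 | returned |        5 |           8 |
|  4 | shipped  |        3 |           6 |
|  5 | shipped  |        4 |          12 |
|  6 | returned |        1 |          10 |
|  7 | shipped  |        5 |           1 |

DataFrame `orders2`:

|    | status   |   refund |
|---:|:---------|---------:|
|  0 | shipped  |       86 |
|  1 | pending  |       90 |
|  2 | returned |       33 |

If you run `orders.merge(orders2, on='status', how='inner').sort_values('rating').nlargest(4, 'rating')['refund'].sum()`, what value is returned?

merge on 'status' (how='inner') → 7 rows:
     status  rating  ship_days  refund
0  returned       5          1      33
1   pending       1          9      90
2  returned       5          8      33
3   shipped       3          6      86
4   shipped       4         12      86
5  returned       1         10      33
6   shipped       5          1      86
sort by rating:
     status  rating  ship_days  refund
1   pending       1          9      90
5  returned       1         10      33
3   shipped       3          6      86
4   shipped       4         12      86
0  returned       5          1      33
2  returned       5          8      33
6   shipped       5          1      86
take 4 rows with largest rating:
     status  rating  ship_days  refund
0  returned       5          1      33
2  returned       5          8      33
6   shipped       5          1      86
4   shipped       4         12      86
The sum of column 'refund' is 238.

238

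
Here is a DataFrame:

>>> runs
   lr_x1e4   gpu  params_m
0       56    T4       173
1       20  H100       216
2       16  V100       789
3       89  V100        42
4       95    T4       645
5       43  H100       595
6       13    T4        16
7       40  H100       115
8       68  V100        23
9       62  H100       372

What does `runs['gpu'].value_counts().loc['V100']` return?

value_counts of gpu:
gpu
H100    4
T4      3
V100    3
Name: count, dtype: int64

3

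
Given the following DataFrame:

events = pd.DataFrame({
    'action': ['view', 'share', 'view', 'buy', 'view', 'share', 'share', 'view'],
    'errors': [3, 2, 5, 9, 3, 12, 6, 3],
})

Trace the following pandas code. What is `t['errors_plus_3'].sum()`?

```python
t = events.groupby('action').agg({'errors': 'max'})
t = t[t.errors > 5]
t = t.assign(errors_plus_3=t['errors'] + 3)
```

group by action, max of errors:
        errors
action        
buy          9
share       12
view         5
filter rows where errors > 5:
        errors
action        
buy          9
share       12
add column errors_plus_3 = t['errors'] + 3:
        errors  errors_plus_3
action                       
buy          9             12
share       12             15

27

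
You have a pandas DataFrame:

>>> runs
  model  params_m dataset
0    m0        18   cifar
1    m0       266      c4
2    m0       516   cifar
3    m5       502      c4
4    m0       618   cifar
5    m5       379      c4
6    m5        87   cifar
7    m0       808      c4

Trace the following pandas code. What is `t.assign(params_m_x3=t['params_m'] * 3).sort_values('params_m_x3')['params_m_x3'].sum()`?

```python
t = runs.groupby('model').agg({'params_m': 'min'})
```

group by model, min of params_m:
       params_m
model          
m0           18
m5           87
add column params_m_x3 = t['params_m'] * 3:
       params_m  params_m_x3
model                       
m0           18           54
m5           87          261
sort by params_m_x3:
       params_m  params_m_x3
model                       
m0           18           54
m5           87          261
Taking the sum of column 'params_m_x3' gives 315.

315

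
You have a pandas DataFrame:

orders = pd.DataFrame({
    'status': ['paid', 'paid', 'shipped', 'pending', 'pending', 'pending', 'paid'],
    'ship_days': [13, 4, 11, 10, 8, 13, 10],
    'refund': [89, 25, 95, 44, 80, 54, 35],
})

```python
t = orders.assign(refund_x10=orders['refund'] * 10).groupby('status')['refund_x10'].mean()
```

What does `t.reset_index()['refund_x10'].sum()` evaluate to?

2040.0

add column refund_x10 = orders['refund'] * 10:
    status  ship_days  refund  refund_x10
0     paid         13      89         890
1     paid          4      25         250
2  shipped         11      95         950
3  pending         10      44         440
4  pending          8      80         800
5  pending         13      54         540
6     paid         10      35         350
group by status, mean of refund_x10:
status
paid       496.666667
pending    593.333333
shipped    950.000000
Name: refund_x10, dtype: float64
reset_index():
    status  refund_x10
0     paid  496.666667
1  pending  593.333333
2  shipped  950.000000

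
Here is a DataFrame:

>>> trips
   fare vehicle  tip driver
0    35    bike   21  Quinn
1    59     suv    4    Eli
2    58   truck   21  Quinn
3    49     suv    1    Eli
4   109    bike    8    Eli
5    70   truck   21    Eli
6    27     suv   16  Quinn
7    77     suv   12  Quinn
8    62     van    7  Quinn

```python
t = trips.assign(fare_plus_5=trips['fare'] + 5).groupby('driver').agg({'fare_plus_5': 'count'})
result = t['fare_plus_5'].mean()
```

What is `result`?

4.5

add column fare_plus_5 = trips['fare'] + 5:
   fare vehicle  tip driver  fare_plus_5
0    35    bike   21  Quinn           40
1    59     suv    4    Eli           64
2    58   truck   21  Quinn           63
3    49     suv    1    Eli           54
4   109    bike    8    Eli          114
5    70   truck   21    Eli           75
6    27     suv   16  Quinn           32
7    77     suv   12  Quinn           82
8    62     van    7  Quinn           67
group by driver, count of fare_plus_5:
        fare_plus_5
driver             
Eli               4
Quinn             5
The mean of column 'fare_plus_5' is 4.5.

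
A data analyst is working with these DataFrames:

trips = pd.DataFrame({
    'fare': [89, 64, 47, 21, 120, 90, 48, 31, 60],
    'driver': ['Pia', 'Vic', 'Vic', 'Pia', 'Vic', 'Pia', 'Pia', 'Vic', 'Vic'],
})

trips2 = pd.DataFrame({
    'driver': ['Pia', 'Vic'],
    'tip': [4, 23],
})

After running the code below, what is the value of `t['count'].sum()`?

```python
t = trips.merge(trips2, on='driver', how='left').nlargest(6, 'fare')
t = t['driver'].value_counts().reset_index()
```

merge on 'driver' (how='left') → 9 rows:
   fare driver  tip
0    89    Pia    4
1    64    Vic   23
2    47    Vic   23
3    21    Pia    4
4   120    Vic   23
5    90    Pia    4
6    48    Pia    4
7    31    Vic   23
8    60    Vic   23
take 6 rows with largest fare:
   fare driver  tip
4   120    Vic   23
5    90    Pia    4
0    89    Pia    4
1    64    Vic   23
8    60    Vic   23
6    48    Pia    4
value_counts of driver:
driver
Vic    3
Pia    3
Name: count, dtype: int64
reset_index():
  driver  count
0    Vic      3
1    Pia      3

6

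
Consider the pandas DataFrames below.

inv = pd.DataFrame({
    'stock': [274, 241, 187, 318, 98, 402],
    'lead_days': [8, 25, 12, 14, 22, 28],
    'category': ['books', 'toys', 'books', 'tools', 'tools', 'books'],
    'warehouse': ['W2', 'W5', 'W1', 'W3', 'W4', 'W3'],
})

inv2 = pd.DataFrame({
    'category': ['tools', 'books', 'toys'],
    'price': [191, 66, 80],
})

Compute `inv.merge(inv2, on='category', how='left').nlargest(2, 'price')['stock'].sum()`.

416

merge on 'category' (how='left') → 6 rows:
   stock  lead_days category warehouse  price
0    274          8    books        W2     66
1    241         25     toys        W5     80
2    187         12    books        W1     66
3    318         14    tools        W3    191
4     98         22    tools        W4    191
5    402         28    books        W3     66
take 2 rows with largest price:
   stock  lead_days category warehouse  price
3    318         14    tools        W3    191
4     98         22    tools        W4    191
Finally, sum of column 'stock' = 416.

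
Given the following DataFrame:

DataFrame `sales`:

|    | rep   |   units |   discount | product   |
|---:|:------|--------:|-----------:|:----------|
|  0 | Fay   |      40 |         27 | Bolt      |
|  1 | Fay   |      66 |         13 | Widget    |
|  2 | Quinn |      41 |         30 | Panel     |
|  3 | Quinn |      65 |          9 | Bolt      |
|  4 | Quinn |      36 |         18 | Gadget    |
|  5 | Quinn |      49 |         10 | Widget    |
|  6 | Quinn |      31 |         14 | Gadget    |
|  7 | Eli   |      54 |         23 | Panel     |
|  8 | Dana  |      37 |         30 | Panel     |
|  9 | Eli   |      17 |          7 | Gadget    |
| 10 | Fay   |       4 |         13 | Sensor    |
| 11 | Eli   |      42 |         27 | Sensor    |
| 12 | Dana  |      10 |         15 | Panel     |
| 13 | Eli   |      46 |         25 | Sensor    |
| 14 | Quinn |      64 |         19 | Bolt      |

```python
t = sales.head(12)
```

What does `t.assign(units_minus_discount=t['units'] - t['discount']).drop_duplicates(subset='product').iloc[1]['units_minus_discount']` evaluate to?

take first 12 rows:
      rep  units  discount product
0     Fay     40        27    Bolt
1     Fay     66        13  Widget
2   Quinn     41        30   Panel
3   Quinn     65         9    Bolt
4   Quinn     36        18  Gadget
5   Quinn     49        10  Widget
6   Quinn     31        14  Gadget
7     Eli     54        23   Panel
8    Dana     37        30   Panel
9     Eli     17         7  Gadget
10    Fay      4        13  Sensor
11    Eli     42        27  Sensor
add column units_minus_discount = t['units'] - t['discount']:
      rep  units  discount product  units_minus_discount
0     Fay     40        27    Bolt                    13
1     Fay     66        13  Widget                    53
2   Quinn     41        30   Panel                    11
3   Quinn     65         9    Bolt                    56
4   Quinn     36        18  Gadget                    18
5   Quinn     49        10  Widget                    39
6   Quinn     31        14  Gadget                    17
7     Eli     54        23   Panel                    31
8    Dana     37        30   Panel                     7
9     Eli     17         7  Gadget                    10
10    Fay      4        13  Sensor                    -9
11    Eli     42        27  Sensor                    15
drop duplicate product (keep=first):
      rep  units  discount product  units_minus_discount
0     Fay     40        27    Bolt                    13
1     Fay     66        13  Widget                    53
2   Quinn     41        30   Panel                    11
4   Quinn     36        18  Gadget                    18
10    Fay      4        13  Sensor                    -9

53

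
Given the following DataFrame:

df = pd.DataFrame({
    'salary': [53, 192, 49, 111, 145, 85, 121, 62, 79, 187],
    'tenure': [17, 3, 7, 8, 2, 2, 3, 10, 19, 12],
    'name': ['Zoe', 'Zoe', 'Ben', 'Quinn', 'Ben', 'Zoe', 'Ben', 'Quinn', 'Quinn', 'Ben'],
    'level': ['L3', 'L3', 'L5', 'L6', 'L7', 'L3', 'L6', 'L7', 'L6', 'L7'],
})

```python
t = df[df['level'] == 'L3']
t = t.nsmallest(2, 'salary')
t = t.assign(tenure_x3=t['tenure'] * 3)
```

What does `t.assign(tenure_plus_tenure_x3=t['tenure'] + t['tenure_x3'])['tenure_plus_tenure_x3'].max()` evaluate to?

filter rows where level == 'L3':
   salary  tenure name level
0      53      17  Zoe    L3
1     192       3  Zoe    L3
5      85       2  Zoe    L3
take 2 rows with smallest salary:
   salary  tenure name level
0      53      17  Zoe    L3
5      85       2  Zoe    L3
add column tenure_x3 = t['tenure'] * 3:
   salary  tenure name level  tenure_x3
0      53      17  Zoe    L3         51
5      85       2  Zoe    L3          6
add column tenure_plus_tenure_x3 = t['tenure'] + t['tenure_x3']:
   salary  tenure name level  tenure_x3  tenure_plus_tenure_x3
0      53      17  Zoe    L3         51                     68
5      85       2  Zoe    L3          6                      8
Reading off the max of column 'tenure_plus_tenure_x3', we get 68.

68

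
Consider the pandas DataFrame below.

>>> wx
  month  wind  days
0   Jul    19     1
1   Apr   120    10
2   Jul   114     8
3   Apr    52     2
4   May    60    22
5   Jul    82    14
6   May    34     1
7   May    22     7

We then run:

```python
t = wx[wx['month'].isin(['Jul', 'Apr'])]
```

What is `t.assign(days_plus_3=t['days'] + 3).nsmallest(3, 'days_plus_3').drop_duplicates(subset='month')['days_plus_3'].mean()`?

filter rows where month in ['Jul', 'Apr']:
  month  wind  days
0   Jul    19     1
1   Apr   120    10
2   Jul   114     8
3   Apr    52     2
5   Jul    82    14
add column days_plus_3 = t['days'] + 3:
  month  wind  days  days_plus_3
0   Jul    19     1            4
1   Apr   120    10           13
2   Jul   114     8           11
3   Apr    52     2            5
5   Jul    82    14           17
take 3 rows with smallest days_plus_3:
  month  wind  days  days_plus_3
0   Jul    19     1            4
3   Apr    52     2            5
2   Jul   114     8           11
drop duplicate month (keep=first):
  month  wind  days  days_plus_3
0   Jul    19     1            4
3   Apr    52     2            5

4.5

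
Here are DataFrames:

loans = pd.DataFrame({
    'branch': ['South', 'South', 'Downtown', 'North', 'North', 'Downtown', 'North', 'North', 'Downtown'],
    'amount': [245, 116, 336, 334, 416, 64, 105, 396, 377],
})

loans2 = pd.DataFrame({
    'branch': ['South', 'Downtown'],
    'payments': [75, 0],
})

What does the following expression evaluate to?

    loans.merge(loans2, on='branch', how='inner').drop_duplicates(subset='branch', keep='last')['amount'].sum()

merge on 'branch' (how='inner') → 5 rows:
     branch  amount  payments
0     South     245        75
1     South     116        75
2  Downtown     336         0
3  Downtown      64         0
4  Downtown     377         0
drop duplicate branch (keep=last):
     branch  amount  payments
1     South     116        75
4  Downtown     377         0
Then the sum of column 'amount': 493

493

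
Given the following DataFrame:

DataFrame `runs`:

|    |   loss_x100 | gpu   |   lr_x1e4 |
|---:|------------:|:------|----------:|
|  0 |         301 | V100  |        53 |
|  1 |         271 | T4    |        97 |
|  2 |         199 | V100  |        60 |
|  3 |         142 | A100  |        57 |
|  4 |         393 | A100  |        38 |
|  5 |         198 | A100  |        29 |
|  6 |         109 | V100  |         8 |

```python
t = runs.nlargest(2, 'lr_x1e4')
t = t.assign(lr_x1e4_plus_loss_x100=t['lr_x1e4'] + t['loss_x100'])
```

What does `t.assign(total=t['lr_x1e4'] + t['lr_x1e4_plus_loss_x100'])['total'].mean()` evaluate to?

take 2 rows with largest lr_x1e4:
   loss_x100   gpu  lr_x1e4
1        271    T4       97
2        199  V100       60
add column lr_x1e4_plus_loss_x100 = t['lr_x1e4'] + t['loss_x100']:
   loss_x100   gpu  lr_x1e4  lr_x1e4_plus_loss_x100
1        271    T4       97                     368
2        199  V100       60                     259
add column total = t['lr_x1e4'] + t['lr_x1e4_plus_loss_x100']:
   loss_x100   gpu  lr_x1e4  lr_x1e4_plus_loss_x100  total
1        271    T4       97                     368    465
2        199  V100       60                     259    319
mean of column 'total' → 392.0

392.0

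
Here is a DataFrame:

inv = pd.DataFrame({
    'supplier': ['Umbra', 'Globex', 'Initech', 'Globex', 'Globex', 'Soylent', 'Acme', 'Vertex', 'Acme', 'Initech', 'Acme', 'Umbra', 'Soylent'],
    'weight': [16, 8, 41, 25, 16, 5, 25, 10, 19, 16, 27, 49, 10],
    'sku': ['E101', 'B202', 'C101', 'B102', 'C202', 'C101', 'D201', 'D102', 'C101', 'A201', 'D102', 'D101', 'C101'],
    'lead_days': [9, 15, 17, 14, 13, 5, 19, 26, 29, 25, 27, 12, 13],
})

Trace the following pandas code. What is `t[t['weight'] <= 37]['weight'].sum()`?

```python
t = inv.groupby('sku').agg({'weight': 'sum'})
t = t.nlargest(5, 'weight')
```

group by sku, sum of weight:
      weight
sku         
A201      16
B102      25
B202       8
C101      75
C202      16
D101      49
D102      37
D201      25
E101      16
take 5 rows with largest weight:
      weight
sku         
C101      75
D101      49
D102      37
B102      25
D201      25
filter rows where weight <= 37:
      weight
sku         
D102      37
B102      25
D201      25
Reading off the sum of column 'weight', we get 87.

87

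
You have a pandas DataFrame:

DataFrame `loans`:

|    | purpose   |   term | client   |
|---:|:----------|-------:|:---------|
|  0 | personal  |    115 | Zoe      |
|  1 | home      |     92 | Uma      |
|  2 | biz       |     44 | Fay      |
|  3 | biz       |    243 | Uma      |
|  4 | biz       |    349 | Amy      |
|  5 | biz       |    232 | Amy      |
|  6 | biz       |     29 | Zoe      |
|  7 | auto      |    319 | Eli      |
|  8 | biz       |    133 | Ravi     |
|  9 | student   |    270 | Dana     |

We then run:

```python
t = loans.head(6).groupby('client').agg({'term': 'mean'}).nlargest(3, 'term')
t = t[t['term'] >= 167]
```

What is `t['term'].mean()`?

229.0

take first 6 rows:
    purpose  term client
0  personal   115    Zoe
1      home    92    Uma
2       biz    44    Fay
3       biz   243    Uma
4       biz   349    Amy
5       biz   232    Amy
group by client, mean of term:
         term
client       
Amy     290.5
Fay      44.0
Uma     167.5
Zoe     115.0
take 3 rows with largest term:
         term
client       
Amy     290.5
Uma     167.5
Zoe     115.0
filter rows where term >= 167:
         term
client       
Amy     290.5
Uma     167.5
So mean() = 229.0.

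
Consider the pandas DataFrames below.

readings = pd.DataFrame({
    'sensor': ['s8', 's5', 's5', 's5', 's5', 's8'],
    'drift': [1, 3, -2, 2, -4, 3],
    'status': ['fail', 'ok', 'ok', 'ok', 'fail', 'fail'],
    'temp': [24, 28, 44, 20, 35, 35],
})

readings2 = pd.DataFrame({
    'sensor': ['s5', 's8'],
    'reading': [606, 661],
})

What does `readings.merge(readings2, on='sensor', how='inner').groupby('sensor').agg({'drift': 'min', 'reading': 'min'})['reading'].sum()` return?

1267

merge on 'sensor' (how='inner') → 6 rows:
  sensor  drift status  temp  reading
0     s8      1   fail    24      661
1     s5      3     ok    28      606
2     s5     -2     ok    44      606
3     s5      2     ok    20      606
4     s5     -4   fail    35      606
5     s8      3   fail    35      661
group by sensor: min(drift), min(reading):
        drift  reading
sensor                
s5         -4      606
s8          1      661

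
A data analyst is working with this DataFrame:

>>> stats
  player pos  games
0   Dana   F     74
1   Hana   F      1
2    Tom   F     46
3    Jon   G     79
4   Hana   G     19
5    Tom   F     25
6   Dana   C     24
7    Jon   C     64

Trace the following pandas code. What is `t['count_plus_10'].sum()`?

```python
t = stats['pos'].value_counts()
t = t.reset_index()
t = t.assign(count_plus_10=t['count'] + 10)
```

38

value_counts of pos:
pos
F    4
G    2
C    2
Name: count, dtype: int64
reset_index():
  pos  count
0   F      4
1   G      2
2   C      2
add column count_plus_10 = t['count'] + 10:
  pos  count  count_plus_10
0   F      4             14
1   G      2             12
2   C      2             12
Taking the sum of column 'count_plus_10' gives 38.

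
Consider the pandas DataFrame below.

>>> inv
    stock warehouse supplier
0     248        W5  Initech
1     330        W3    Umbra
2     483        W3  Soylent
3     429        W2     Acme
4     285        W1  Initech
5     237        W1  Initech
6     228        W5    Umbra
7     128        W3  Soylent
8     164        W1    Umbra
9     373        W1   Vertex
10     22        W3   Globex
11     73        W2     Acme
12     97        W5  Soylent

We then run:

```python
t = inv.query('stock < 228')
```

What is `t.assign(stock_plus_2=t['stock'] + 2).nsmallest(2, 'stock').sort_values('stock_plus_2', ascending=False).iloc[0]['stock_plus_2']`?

75

filter rows where stock < 228:
    stock warehouse supplier
7     128        W3  Soylent
8     164        W1    Umbra
10     22        W3   Globex
11     73        W2     Acme
12     97        W5  Soylent
add column stock_plus_2 = t['stock'] + 2:
    stock warehouse supplier  stock_plus_2
7     128        W3  Soylent           130
8     164        W1    Umbra           166
10     22        W3   Globex            24
11     73        W2     Acme            75
12     97        W5  Soylent            99
take 2 rows with smallest stock:
    stock warehouse supplier  stock_plus_2
10     22        W3   Globex            24
11     73        W2     Acme            75
sort by stock_plus_2 descending:
    stock warehouse supplier  stock_plus_2
11     73        W2     Acme            75
10     22        W3   Globex            24
Finally, value at position 0, column 'stock_plus_2' = 75.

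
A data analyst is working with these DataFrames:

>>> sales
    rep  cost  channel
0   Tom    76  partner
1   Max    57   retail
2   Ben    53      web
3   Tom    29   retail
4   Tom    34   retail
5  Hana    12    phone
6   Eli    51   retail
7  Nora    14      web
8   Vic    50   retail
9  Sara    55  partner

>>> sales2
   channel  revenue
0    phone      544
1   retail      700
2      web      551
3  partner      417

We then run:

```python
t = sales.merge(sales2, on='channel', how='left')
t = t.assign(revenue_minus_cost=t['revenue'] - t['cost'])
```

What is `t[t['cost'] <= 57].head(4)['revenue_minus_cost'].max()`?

671

merge on 'channel' (how='left') → 10 rows:
    rep  cost  channel  revenue
0   Tom    76  partner      417
1   Max    57   retail      700
2   Ben    53      web      551
3   Tom    29   retail      700
4   Tom    34   retail      700
5  Hana    12    phone      544
6   Eli    51   retail      700
7  Nora    14      web      551
8   Vic    50   retail      700
9  Sara    55  partner      417
add column revenue_minus_cost = t['revenue'] - t['cost']:
    rep  cost  channel  revenue  revenue_minus_cost
0   Tom    76  partner      417                 341
1   Max    57   retail      700                 643
2   Ben    53      web      551                 498
3   Tom    29   retail      700                 671
4   Tom    34   retail      700                 666
5  Hana    12    phone      544                 532
6   Eli    51   retail      700                 649
7  Nora    14      web      551                 537
8   Vic    50   retail      700                 650
9  Sara    55  partner      417                 362
filter rows where cost <= 57:
    rep  cost  channel  revenue  revenue_minus_cost
1   Max    57   retail      700                 643
2   Ben    53      web      551                 498
3   Tom    29   retail      700                 671
4   Tom    34   retail      700                 666
5  Hana    12    phone      544                 532
6   Eli    51   retail      700                 649
7  Nora    14      web      551                 537
8   Vic    50   retail      700                 650
9  Sara    55  partner      417                 362
take first 4 rows:
   rep  cost channel  revenue  revenue_minus_cost
1  Max    57  retail      700                 643
2  Ben    53     web      551                 498
3  Tom    29  retail      700                 671
4  Tom    34  retail      700                 666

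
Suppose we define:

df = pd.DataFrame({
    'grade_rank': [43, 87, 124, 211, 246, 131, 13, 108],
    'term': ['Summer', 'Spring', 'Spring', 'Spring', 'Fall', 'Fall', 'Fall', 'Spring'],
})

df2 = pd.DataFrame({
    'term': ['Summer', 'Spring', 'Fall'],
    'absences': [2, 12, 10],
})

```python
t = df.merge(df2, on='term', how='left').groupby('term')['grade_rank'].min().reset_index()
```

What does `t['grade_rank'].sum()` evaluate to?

merge on 'term' (how='left') → 8 rows:
   grade_rank    term  absences
0          43  Summer         2
1          87  Spring        12
2         124  Spring        12
3         211  Spring        12
4         246    Fall        10
5         131    Fall        10
6          13    Fall        10
7         108  Spring        12
group by term, min of grade_rank:
term
Fall      13
Spring    87
Summer    43
Name: grade_rank, dtype: int64
reset_index():
     term  grade_rank
0    Fall          13
1  Spring          87
2  Summer          43

143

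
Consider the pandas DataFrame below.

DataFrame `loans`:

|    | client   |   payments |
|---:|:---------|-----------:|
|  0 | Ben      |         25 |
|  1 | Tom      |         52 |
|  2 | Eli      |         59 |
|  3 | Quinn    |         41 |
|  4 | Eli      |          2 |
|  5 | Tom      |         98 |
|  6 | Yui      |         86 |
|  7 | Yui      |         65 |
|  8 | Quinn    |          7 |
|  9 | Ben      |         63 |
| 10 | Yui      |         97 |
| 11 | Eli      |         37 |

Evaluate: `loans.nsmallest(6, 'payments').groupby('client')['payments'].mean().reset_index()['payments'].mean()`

30.125

take 6 rows with smallest payments:
   client  payments
4     Eli         2
8   Quinn         7
0     Ben        25
11    Eli        37
3   Quinn        41
1     Tom        52
group by client, mean of payments:
client
Ben      25.0
Eli      19.5
Quinn    24.0
Tom      52.0
Name: payments, dtype: float64
reset_index():
  client  payments
0    Ben      25.0
1    Eli      19.5
2  Quinn      24.0
3    Tom      52.0
The mean of column 'payments' is 30.125.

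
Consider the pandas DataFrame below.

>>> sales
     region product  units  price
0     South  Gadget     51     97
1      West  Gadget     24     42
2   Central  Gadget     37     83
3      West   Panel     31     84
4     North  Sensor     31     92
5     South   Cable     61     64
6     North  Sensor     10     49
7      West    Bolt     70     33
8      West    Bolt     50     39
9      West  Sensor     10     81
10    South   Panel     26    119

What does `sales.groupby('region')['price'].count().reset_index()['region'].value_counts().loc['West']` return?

group by region, count of price:
region
Central    1
North      2
South      3
West       5
Name: price, dtype: int64
reset_index():
    region  price
0  Central      1
1    North      2
2    South      3
3     West      5
value_counts of region:
region
Central    1
North      1
South      1
West       1
Name: count, dtype: int64
Taking the value at index 'West' gives 1.

1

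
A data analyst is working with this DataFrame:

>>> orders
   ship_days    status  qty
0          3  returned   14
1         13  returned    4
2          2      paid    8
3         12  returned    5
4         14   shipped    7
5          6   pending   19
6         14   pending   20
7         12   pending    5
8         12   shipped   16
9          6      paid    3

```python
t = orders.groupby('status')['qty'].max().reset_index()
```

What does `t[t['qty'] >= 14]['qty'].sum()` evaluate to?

group by status, max of qty:
status
paid         8
pending     20
returned    14
shipped     16
Name: qty, dtype: int64
reset_index():
     status  qty
0      paid    8
1   pending   20
2  returned   14
3   shipped   16
filter rows where qty >= 14:
     status  qty
1   pending   20
2  returned   14
3   shipped   16
Then the sum of column 'qty': 50

50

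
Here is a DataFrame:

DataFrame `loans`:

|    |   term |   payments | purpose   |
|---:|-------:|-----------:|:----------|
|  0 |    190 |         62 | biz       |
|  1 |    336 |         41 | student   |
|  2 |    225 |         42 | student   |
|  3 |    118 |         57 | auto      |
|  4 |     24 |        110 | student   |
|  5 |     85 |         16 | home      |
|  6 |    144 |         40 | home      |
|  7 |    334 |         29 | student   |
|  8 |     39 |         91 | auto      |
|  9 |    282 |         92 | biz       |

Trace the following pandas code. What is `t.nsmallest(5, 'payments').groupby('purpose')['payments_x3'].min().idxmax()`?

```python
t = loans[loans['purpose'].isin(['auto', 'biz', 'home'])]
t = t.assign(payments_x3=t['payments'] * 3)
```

filter rows where purpose in ['auto', 'biz', 'home']:
   term  payments purpose
0   190        62     biz
3   118        57    auto
5    85        16    home
6   144        40    home
8    39        91    auto
9   282        92     biz
add column payments_x3 = t['payments'] * 3:
   term  payments purpose  payments_x3
0   190        62     biz          186
3   118        57    auto          171
5    85        16    home           48
6   144        40    home          120
8    39        91    auto          273
9   282        92     biz          276
take 5 rows with smallest payments:
   term  payments purpose  payments_x3
5    85        16    home           48
6   144        40    home          120
3   118        57    auto          171
0   190        62     biz          186
8    39        91    auto          273
group by purpose, min of payments_x3:
purpose
auto    171
biz     186
home     48
Name: payments_x3, dtype: int64
Hence biz.

biz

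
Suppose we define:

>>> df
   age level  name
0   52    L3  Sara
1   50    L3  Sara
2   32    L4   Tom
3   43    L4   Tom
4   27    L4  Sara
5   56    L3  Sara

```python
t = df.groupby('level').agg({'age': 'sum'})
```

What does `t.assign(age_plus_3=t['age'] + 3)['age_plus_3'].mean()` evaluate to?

group by level, sum of age:
       age
level     
L3     158
L4     102
add column age_plus_3 = t['age'] + 3:
       age  age_plus_3
level                 
L3     158         161
L4     102         105
Reading off the mean of column 'age_plus_3', we get 133.0.

133.0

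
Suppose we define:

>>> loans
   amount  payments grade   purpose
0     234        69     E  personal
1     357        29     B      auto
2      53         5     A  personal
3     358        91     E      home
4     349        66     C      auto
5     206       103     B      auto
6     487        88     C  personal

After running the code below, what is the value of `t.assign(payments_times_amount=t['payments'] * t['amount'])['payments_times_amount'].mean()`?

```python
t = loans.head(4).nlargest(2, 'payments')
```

24362.0

take first 4 rows:
   amount  payments grade   purpose
0     234        69     E  personal
1     357        29     B      auto
2      53         5     A  personal
3     358        91     E      home
take 2 rows with largest payments:
   amount  payments grade   purpose
3     358        91     E      home
0     234        69     E  personal
add column payments_times_amount = t['payments'] * t['amount']:
   amount  payments grade   purpose  payments_times_amount
3     358        91     E      home                  32578
0     234        69     E  personal                  16146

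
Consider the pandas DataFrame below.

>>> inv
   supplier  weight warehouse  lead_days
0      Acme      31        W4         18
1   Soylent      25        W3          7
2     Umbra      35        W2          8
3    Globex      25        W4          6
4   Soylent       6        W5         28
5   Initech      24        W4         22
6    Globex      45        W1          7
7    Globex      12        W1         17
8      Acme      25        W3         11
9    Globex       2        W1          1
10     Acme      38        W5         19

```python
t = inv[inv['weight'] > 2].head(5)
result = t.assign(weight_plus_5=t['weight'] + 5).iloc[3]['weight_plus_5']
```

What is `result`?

filter rows where weight > 2:
   supplier  weight warehouse  lead_days
0      Acme      31        W4         18
1   Soylent      25        W3          7
2     Umbra      35        W2          8
3    Globex      25        W4          6
4   Soylent       6        W5         28
5   Initech      24        W4         22
6    Globex      45        W1          7
7    Globex      12        W1         17
8      Acme      25        W3         11
10     Acme      38        W5         19
take first 5 rows:
  supplier  weight warehouse  lead_days
0     Acme      31        W4         18
1  Soylent      25        W3          7
2    Umbra      35        W2          8
3   Globex      25        W4          6
4  Soylent       6        W5         28
add column weight_plus_5 = t['weight'] + 5:
  supplier  weight warehouse  lead_days  weight_plus_5
0     Acme      31        W4         18             36
1  Soylent      25        W3          7             30
2    Umbra      35        W2          8             40
3   Globex      25        W4          6             30
4  Soylent       6        W5         28             11
The value at position 3, column 'weight_plus_5' is 30.

30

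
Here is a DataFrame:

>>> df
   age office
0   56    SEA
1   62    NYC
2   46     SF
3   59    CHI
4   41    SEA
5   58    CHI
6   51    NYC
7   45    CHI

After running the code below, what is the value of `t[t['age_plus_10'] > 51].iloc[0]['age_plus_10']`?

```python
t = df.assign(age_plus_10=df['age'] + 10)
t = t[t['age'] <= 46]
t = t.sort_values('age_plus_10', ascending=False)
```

add column age_plus_10 = df['age'] + 10:
   age office  age_plus_10
0   56    SEA           66
1   62    NYC           72
2   46     SF           56
3   59    CHI           69
4   41    SEA           51
5   58    CHI           68
6   51    NYC           61
7   45    CHI           55
filter rows where age <= 46:
   age office  age_plus_10
2   46     SF           56
4   41    SEA           51
7   45    CHI           55
sort by age_plus_10 descending:
   age office  age_plus_10
2   46     SF           56
7   45    CHI           55
4   41    SEA           51
filter rows where age_plus_10 > 51:
   age office  age_plus_10
2   46     SF           56
7   45    CHI           55
So iloc[0]['age_plus_10'] = 56.

56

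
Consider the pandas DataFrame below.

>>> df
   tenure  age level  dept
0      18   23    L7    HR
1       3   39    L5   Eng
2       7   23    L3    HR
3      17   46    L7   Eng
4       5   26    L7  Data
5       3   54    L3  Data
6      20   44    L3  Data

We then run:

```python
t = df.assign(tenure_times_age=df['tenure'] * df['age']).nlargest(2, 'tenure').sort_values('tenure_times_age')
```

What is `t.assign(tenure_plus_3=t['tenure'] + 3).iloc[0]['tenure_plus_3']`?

add column tenure_times_age = df['tenure'] * df['age']:
   tenure  age level  dept  tenure_times_age
0      18   23    L7    HR               414
1       3   39    L5   Eng               117
2       7   23    L3    HR               161
3      17   46    L7   Eng               782
4       5   26    L7  Data               130
5       3   54    L3  Data               162
6      20   44    L3  Data               880
take 2 rows with largest tenure:
   tenure  age level  dept  tenure_times_age
6      20   44    L3  Data               880
0      18   23    L7    HR               414
sort by tenure_times_age:
   tenure  age level  dept  tenure_times_age
0      18   23    L7    HR               414
6      20   44    L3  Data               880
add column tenure_plus_3 = t['tenure'] + 3:
   tenure  age level  dept  tenure_times_age  tenure_plus_3
0      18   23    L7    HR               414             21
6      20   44    L3  Data               880             23
Hence 21.

21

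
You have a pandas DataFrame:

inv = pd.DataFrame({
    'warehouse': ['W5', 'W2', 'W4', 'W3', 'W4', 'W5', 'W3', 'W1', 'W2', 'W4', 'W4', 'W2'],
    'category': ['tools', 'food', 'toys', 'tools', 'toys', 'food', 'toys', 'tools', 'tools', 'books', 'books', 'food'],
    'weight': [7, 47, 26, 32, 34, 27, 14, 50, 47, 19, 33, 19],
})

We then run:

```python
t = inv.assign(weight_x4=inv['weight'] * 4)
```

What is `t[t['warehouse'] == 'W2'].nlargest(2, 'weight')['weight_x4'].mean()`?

add column weight_x4 = inv['weight'] * 4:
   warehouse category  weight  weight_x4
0         W5    tools       7         28
1         W2     food      47        188
2         W4     toys      26        104
3         W3    tools      32        128
4         W4     toys      34        136
5         W5     food      27        108
6         W3     toys      14         56
7         W1    tools      50        200
8         W2    tools      47        188
9         W4    books      19         76
10        W4    books      33        132
11        W2     food      19         76
filter rows where warehouse == 'W2':
   warehouse category  weight  weight_x4
1         W2     food      47        188
8         W2    tools      47        188
11        W2     food      19         76
take 2 rows with largest weight:
  warehouse category  weight  weight_x4
1        W2     food      47        188
8        W2    tools      47        188
The mean of column 'weight_x4' is 188.0.

188.0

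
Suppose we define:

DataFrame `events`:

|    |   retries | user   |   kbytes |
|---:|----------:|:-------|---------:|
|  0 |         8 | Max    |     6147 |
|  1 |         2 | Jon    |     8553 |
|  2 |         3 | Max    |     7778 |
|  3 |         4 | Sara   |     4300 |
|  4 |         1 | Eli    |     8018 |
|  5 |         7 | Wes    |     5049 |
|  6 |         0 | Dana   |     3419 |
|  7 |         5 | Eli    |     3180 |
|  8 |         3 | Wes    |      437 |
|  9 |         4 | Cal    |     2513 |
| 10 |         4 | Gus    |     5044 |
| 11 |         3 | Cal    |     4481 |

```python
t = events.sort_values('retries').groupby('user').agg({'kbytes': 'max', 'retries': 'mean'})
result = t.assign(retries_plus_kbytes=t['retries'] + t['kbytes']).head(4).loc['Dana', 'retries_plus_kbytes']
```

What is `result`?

3419.0

sort by retries:
    retries  user  kbytes
6         0  Dana    3419
4         1   Eli    8018
1         2   Jon    8553
2         3   Max    7778
8         3   Wes     437
11        3   Cal    4481
3         4  Sara    4300
9         4   Cal    2513
10        4   Gus    5044
7         5   Eli    3180
5         7   Wes    5049
0         8   Max    6147
group by user: max(kbytes), mean(retries):
      kbytes  retries
user                 
Cal     4481      3.5
Dana    3419      0.0
Eli     8018      3.0
Gus     5044      4.0
Jon     8553      2.0
Max     7778      5.5
Sara    4300      4.0
Wes     5049      5.0
add column retries_plus_kbytes = t['retries'] + t['kbytes']:
      kbytes  retries  retries_plus_kbytes
user                                      
Cal     4481      3.5               4484.5
Dana    3419      0.0               3419.0
Eli     8018      3.0               8021.0
Gus     5044      4.0               5048.0
Jon     8553      2.0               8555.0
Max     7778      5.5               7783.5
Sara    4300      4.0               4304.0
Wes     5049      5.0               5054.0
take first 4 rows:
      kbytes  retries  retries_plus_kbytes
user                                      
Cal     4481      3.5               4484.5
Dana    3419      0.0               3419.0
Eli     8018      3.0               8021.0
Gus     5044      4.0               5048.0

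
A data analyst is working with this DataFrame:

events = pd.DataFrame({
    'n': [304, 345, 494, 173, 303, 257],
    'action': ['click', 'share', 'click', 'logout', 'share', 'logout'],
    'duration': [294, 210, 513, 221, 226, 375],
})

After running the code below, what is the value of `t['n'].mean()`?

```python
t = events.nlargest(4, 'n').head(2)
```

take 4 rows with largest n:
     n action  duration
2  494  click       513
1  345  share       210
0  304  click       294
4  303  share       226
take first 2 rows:
     n action  duration
2  494  click       513
1  345  share       210
mean of column 'n' → 419.5

419.5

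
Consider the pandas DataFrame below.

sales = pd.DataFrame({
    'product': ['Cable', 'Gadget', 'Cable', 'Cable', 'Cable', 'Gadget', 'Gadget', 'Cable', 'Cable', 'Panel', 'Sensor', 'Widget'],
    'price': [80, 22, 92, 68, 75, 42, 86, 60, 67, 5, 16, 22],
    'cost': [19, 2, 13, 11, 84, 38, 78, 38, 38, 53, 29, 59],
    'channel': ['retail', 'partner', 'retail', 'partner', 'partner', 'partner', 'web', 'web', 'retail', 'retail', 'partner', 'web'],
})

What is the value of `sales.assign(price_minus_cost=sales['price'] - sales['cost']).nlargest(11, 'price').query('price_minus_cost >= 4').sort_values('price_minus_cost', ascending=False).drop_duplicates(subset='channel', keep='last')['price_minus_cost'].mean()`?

13.6666666667

add column price_minus_cost = sales['price'] - sales['cost']:
   product  price  cost  channel  price_minus_cost
0    Cable     80    19   retail                61
1   Gadget     22     2  partner                20
2    Cable     92    13   retail                79
3    Cable     68    11  partner                57
4    Cable     75    84  partner                -9
5   Gadget     42    38  partner                 4
6   Gadget     86    78      web                 8
7    Cable     60    38      web                22
8    Cable     67    38   retail                29
9    Panel      5    53   retail               -48
10  Sensor     16    29  partner               -13
11  Widget     22    59      web               -37
take 11 rows with largest price:
   product  price  cost  channel  price_minus_cost
2    Cable     92    13   retail                79
6   Gadget     86    78      web                 8
0    Cable     80    19   retail                61
4    Cable     75    84  partner                -9
3    Cable     68    11  partner                57
8    Cable     67    38   retail                29
7    Cable     60    38      web                22
5   Gadget     42    38  partner                 4
1   Gadget     22     2  partner                20
11  Widget     22    59      web               -37
10  Sensor     16    29  partner               -13
filter rows where price_minus_cost >= 4:
  product  price  cost  channel  price_minus_cost
2   Cable     92    13   retail                79
6  Gadget     86    78      web                 8
0   Cable     80    19   retail                61
3   Cable     68    11  partner                57
8   Cable     67    38   retail                29
7   Cable     60    38      web                22
5  Gadget     42    38  partner                 4
1  Gadget     22     2  partner                20
sort by price_minus_cost descending:
  product  price  cost  channel  price_minus_cost
2   Cable     92    13   retail                79
0   Cable     80    19   retail                61
3   Cable     68    11  partner                57
8   Cable     67    38   retail                29
7   Cable     60    38      web                22
1  Gadget     22     2  partner                20
6  Gadget     86    78      web                 8
5  Gadget     42    38  partner                 4
drop duplicate channel (keep=last):
  product  price  cost  channel  price_minus_cost
8   Cable     67    38   retail                29
6  Gadget     86    78      web                 8
5  Gadget     42    38  partner                 4
Finally, mean of column 'price_minus_cost' = 13.6666666667.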